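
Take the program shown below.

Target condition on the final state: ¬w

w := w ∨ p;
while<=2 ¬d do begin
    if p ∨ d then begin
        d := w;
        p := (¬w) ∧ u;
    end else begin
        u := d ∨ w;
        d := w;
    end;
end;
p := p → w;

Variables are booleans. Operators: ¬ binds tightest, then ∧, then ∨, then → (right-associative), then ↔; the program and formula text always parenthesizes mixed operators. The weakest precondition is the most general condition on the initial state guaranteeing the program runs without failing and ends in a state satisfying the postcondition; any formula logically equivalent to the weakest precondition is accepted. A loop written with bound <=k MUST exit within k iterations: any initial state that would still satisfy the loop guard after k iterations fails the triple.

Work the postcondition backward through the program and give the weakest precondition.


Working backward. After the program, ¬w must hold.
Before p := p → w: ¬w
Before the loop (bound <=2), unroll the exhaustion recursion (WP_0 = exit-now case; WP_j = one more guarded iteration, up to j = 2):
  WP_0: d ∧ (¬w)
  WP_1: d ∧ (d → (¬w))
  WP_2: ((¬d) → (((p ∨ d) → (w ∧ (w → (¬w)))) ∧ ((¬(p ∨ d)) → (w ∧ (w → (¬w)))))) ∧ (d → (¬w))
So before the loop: ((¬d) → (((p ∨ d) → (w ∧ (w → (¬w)))) ∧ ((¬(p ∨ d)) → (w ∧ (w → (¬w)))))) ∧ (d → (¬w))
Before w := w ∨ p: ((¬d) → (((p ∨ d) → ((w ∨ p) ∧ ((w ∨ p) → (¬(w ∨ p))))) ∧ ((¬(p ∨ d)) → ((w ∨ p) ∧ ((w ∨ p) → (¬(w ∨ p))))))) ∧ (d → (¬(w ∨ p)))
Answer: WP = ((¬d) → (((p ∨ d) → ((w ∨ p) ∧ ((w ∨ p) → (¬(w ∨ p))))) ∧ ((¬(p ∨ d)) → ((w ∨ p) ∧ ((w ∨ p) → (¬(w ∨ p))))))) ∧ (d → (¬(w ∨ p)))


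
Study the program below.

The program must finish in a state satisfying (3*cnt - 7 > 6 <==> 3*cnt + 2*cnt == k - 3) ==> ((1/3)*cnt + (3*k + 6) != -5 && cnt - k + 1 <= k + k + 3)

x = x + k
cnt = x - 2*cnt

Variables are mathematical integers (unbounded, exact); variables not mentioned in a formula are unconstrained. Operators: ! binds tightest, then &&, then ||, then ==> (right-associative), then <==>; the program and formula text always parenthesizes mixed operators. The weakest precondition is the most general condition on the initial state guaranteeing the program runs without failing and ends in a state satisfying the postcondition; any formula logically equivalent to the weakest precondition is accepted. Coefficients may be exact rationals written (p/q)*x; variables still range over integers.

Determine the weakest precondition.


Working backward. After the program, the postcondition (3*cnt - 7 > 6 <==> 3*cnt + 2*cnt == k - 3) ==> ((1/3)*cnt + (3*k + 6) != -5 && cnt - k + 1 <= k + k + 3) must hold; in canonical form it is (3*cnt > 13 <==> 5*cnt == k - 3) ==> ((1/3)*cnt + 3*k != -11 && cnt <= 3*k + 2).
Before cnt := x - 2*cnt: (3*x > 6*cnt + 13 <==> 5*x == 10*cnt + k - 3) ==> (3*k + (1/3)*x != (2/3)*cnt - 11 && x <= 2*cnt + 3*k + 2)
Before x := x + k: (3*k + 3*x > 6*cnt + 13 <==> 4*k + 5*x == 10*cnt - 3) ==> ((10/3)*k + (1/3)*x != (2/3)*cnt - 11 && x <= 2*cnt + 2*k + 2)
Answer: WP = (3*k + 3*x > 6*cnt + 13 <==> 4*k + 5*x == 10*cnt - 3) ==> ((10/3)*k + (1/3)*x != (2/3)*cnt - 11 && x <= 2*cnt + 2*k + 2)


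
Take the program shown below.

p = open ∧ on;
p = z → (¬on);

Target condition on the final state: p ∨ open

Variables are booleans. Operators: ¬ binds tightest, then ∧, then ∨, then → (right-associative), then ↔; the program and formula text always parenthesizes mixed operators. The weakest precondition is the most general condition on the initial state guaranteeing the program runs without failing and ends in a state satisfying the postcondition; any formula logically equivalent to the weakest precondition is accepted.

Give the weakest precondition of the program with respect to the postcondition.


Working backward. After the program, p ∨ open must hold.
Before p := z → (¬on): (z → (¬on)) ∨ open
Before p := open ∧ on: (z → (¬on)) ∨ open
Answer: WP = (z → (¬on)) ∨ open


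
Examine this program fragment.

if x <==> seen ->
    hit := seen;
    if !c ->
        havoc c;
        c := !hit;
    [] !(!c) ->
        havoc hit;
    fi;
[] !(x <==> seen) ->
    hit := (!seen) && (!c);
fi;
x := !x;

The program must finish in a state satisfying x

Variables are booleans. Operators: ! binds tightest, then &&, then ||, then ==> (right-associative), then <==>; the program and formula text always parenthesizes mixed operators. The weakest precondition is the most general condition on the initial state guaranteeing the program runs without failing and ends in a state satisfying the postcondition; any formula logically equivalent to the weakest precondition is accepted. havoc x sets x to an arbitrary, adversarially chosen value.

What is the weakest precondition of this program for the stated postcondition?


Working backward. After the program, x must hold.
Before x := !x: !x
Then branch requires ((!c) ==> (!x)) && (c ==> (!x)); else branch requires !x.
Before the if: ((x <==> seen) ==> (((!c) ==> (!x)) && (c ==> (!x)))) && ((!(x <==> seen)) ==> (!x))
Answer: WP = ((x <==> seen) ==> (((!c) ==> (!x)) && (c ==> (!x)))) && ((!(x <==> seen)) ==> (!x))


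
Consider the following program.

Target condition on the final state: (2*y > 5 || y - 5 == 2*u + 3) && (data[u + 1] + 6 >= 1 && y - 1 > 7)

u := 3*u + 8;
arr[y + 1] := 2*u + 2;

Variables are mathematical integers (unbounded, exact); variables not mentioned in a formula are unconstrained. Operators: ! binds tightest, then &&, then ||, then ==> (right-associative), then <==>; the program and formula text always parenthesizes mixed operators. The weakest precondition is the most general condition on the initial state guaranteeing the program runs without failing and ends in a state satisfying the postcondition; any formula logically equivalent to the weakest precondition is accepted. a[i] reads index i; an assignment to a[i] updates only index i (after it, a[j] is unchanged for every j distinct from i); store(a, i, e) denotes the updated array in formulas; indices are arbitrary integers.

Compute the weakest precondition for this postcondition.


Working backward. After the program, the postcondition (2*y > 5 || y - 5 == 2*u + 3) && (data[u + 1] + 6 >= 1 && y - 1 > 7) must hold; in canonical form it is (2*y > 5 || y == 2*u + 8) && data[u + 1] >= -5 && y > 8.
Before arr[y + 1] := 2*u + 2: (2*y > 5 || y == 2*u + 8) && data[u + 1] >= -5 && y > 8
Before u := 3*u + 8: (2*y > 5 || y == 6*u + 24) && data[3*u + 9] >= -5 && y > 8
Answer: WP = (2*y > 5 || y == 6*u + 24) && data[3*u + 9] >= -5 && y > 8


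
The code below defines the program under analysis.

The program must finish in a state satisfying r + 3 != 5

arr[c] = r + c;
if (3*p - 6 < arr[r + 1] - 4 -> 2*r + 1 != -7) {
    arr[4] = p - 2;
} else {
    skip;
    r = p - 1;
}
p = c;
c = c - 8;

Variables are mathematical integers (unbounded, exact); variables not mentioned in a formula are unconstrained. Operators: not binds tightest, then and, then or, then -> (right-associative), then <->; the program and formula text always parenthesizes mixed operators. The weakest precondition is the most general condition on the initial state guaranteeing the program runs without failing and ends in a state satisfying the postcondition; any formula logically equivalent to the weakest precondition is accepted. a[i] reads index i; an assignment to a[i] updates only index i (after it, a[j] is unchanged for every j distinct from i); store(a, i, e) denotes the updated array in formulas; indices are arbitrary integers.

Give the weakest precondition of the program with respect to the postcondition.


Working backward. After the program, the postcondition r + 3 != 5 must hold; in canonical form it is r != 2.
Before c := c - 8: r != 2
Before p := c: r != 2
Then branch requires r != 2; else branch requires p != 3.
Before the if: ((3*p < arr[r + 1] + 2 -> 2*r != -8) -> r != 2) and ((not (3*p < arr[r + 1] + 2 -> 2*r != -8)) -> p != 3)
Before arr[c] := r + c: ((3*p < store(arr, c, c + r)[r + 1] + 2 -> 2*r != -8) -> r != 2) and ((not (3*p < store(arr, c, c + r)[r + 1] + 2 -> 2*r != -8)) -> p != 3)
Answer: WP = ((3*p < store(arr, c, c + r)[r + 1] + 2 -> 2*r != -8) -> r != 2) and ((not (3*p < store(arr, c, c + r)[r + 1] + 2 -> 2*r != -8)) -> p != 3)


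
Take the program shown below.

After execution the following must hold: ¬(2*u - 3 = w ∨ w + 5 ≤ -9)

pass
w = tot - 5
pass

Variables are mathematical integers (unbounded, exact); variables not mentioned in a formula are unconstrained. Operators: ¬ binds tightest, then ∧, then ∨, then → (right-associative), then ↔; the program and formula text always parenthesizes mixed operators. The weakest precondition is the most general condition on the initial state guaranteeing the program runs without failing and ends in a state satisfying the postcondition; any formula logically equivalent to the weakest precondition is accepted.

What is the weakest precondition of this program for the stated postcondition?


Working backward. After the program, the postcondition ¬(2*u - 3 = w ∨ w + 5 ≤ -9) must hold; in canonical form it is ¬(2*u = w + 3 ∨ w ≤ -14).
Before skip: ¬(2*u = w + 3 ∨ w ≤ -14)
Before w := tot - 5: ¬(2*u = tot - 2 ∨ tot ≤ -9)
Before skip: ¬(2*u = tot - 2 ∨ tot ≤ -9)
Answer: WP = ¬(2*u = tot - 2 ∨ tot ≤ -9)


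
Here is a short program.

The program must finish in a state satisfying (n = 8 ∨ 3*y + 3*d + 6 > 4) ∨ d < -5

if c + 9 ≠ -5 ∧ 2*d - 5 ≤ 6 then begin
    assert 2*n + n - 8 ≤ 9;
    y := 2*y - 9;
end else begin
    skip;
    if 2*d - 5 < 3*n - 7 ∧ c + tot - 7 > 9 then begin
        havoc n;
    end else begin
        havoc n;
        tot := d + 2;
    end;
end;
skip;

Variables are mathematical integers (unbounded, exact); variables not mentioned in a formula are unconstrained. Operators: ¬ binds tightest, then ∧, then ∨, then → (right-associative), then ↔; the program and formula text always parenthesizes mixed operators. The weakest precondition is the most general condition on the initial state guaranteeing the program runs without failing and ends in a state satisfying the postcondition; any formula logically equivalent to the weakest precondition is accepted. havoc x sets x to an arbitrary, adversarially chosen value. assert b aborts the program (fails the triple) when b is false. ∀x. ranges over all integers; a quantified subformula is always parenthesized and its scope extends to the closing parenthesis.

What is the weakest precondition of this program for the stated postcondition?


Working backward. After the program, the postcondition (n = 8 ∨ 3*y + 3*d + 6 > 4) ∨ d < -5 must hold; in canonical form it is n = 8 ∨ 3*d + 3*y > -2 ∨ d < -5.
Before skip: n = 8 ∨ 3*d + 3*y > -2 ∨ d < -5
Then branch requires 3*n ≤ 17 ∧ (n = 8 ∨ 3*d + 6*y > 25 ∨ d < -5); else branch requires ((2*d < 3*n - 2 ∧ c + tot > 16) → (∀n_1. (n_1 = 8 ∨ 3*d + 3*y > -2 ∨ d < -5))) ∧ ((¬(2*d < 3*n - 2 ∧ c + tot > 16)) → (∀n_1. (n_1 = 8 ∨ 3*d + 3*y > -2 ∨ d < -5))).
Before the if: ((c ≠ -14 ∧ 2*d ≤ 11) → (3*n ≤ 17 ∧ (n = 8 ∨ 3*d + 6*y > 25 ∨ d < -5))) ∧ ((¬(c ≠ -14 ∧ 2*d ≤ 11)) → (((2*d < 3*n - 2 ∧ c + tot > 16) → (∀n_1. (n_1 = 8 ∨ 3*d + 3*y > -2 ∨ d < -5))) ∧ ((¬(2*d < 3*n - 2 ∧ c + tot > 16)) → (∀n_1. (n_1 = 8 ∨ 3*d + 3*y > -2 ∨ d < -5)))))
Answer: WP = ((c ≠ -14 ∧ 2*d ≤ 11) → (3*n ≤ 17 ∧ (n = 8 ∨ 3*d + 6*y > 25 ∨ d < -5))) ∧ ((¬(c ≠ -14 ∧ 2*d ≤ 11)) → (((2*d < 3*n - 2 ∧ c + tot > 16) → (∀n_1. (n_1 = 8 ∨ 3*d + 3*y > -2 ∨ d < -5))) ∧ ((¬(2*d < 3*n - 2 ∧ c + tot > 16)) → (∀n_1. (n_1 = 8 ∨ 3*d + 3*y > -2 ∨ d < -5)))))


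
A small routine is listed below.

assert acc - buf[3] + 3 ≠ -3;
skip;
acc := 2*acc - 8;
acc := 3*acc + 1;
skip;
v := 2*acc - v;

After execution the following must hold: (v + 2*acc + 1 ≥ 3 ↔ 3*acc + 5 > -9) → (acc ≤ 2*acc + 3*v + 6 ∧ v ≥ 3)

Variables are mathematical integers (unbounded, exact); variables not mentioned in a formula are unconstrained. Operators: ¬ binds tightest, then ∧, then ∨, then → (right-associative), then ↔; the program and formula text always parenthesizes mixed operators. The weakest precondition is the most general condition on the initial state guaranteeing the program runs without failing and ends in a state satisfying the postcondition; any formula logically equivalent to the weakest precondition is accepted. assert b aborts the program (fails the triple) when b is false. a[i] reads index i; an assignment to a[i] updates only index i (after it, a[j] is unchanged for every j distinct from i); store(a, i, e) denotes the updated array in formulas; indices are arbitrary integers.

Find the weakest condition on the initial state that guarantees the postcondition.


Working backward. After the program, the postcondition (v + 2*acc + 1 ≥ 3 ↔ 3*acc + 5 > -9) → (acc ≤ 2*acc + 3*v + 6 ∧ v ≥ 3) must hold; in canonical form it is (2*acc + v ≥ 2 ↔ 3*acc > -14) → (acc + 3*v ≥ -6 ∧ v ≥ 3).
Before v := 2*acc - v: (4*acc ≥ v + 2 ↔ 3*acc > -14) → (7*acc ≥ 3*v - 6 ∧ 2*acc ≥ v + 3)
Before skip: (4*acc ≥ v + 2 ↔ 3*acc > -14) → (7*acc ≥ 3*v - 6 ∧ 2*acc ≥ v + 3)
Before acc := 3*acc + 1: (12*acc ≥ v - 2 ↔ 9*acc > -17) → (21*acc ≥ 3*v - 13 ∧ 6*acc ≥ v + 1)
Before acc := 2*acc - 8: (24*acc ≥ v + 94 ↔ 18*acc > 55) → (42*acc ≥ 3*v + 155 ∧ 12*acc ≥ v + 49)
Before skip: (24*acc ≥ v + 94 ↔ 18*acc > 55) → (42*acc ≥ 3*v + 155 ∧ 12*acc ≥ v + 49)
Before assert acc - buf[3] + 3 ≠ -3: acc ≠ buf[3] - 6 ∧ ((24*acc ≥ v + 94 ↔ 18*acc > 55) → (42*acc ≥ 3*v + 155 ∧ 12*acc ≥ v + 49))
Answer: WP = acc ≠ buf[3] - 6 ∧ ((24*acc ≥ v + 94 ↔ 18*acc > 55) → (42*acc ≥ 3*v + 155 ∧ 12*acc ≥ v + 49))


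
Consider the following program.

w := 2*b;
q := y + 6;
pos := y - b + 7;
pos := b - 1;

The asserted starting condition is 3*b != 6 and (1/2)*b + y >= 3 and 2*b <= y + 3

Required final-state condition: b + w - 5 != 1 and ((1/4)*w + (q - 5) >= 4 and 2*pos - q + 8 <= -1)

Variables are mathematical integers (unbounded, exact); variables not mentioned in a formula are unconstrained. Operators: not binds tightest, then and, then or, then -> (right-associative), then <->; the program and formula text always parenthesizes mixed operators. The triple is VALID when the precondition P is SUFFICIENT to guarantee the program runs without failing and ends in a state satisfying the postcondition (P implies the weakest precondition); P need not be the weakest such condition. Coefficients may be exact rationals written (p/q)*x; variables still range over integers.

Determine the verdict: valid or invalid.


Working backward. After the program, the postcondition b + w - 5 != 1 and ((1/4)*w + (q - 5) >= 4 and 2*pos - q + 8 <= -1) must hold; in canonical form it is b + w != 6 and q + (1/4)*w >= 9 and 2*pos <= q - 9.
Before pos := b - 1: b + w != 6 and q + (1/4)*w >= 9 and 2*b <= q - 7
Before pos := y - b + 7: b + w != 6 and q + (1/4)*w >= 9 and 2*b <= q - 7
Before q := y + 6: b + w != 6 and (1/4)*w + y >= 3 and 2*b <= y - 1
Before w := 2*b: 3*b != 6 and (1/2)*b + y >= 3 and 2*b <= y - 1
The weakest precondition is 3*b != 6 and (1/2)*b + y >= 3 and 2*b <= y - 1.
Check whether 3*b != 6 and (1/2)*b + y >= 3 and 2*b <= y + 3 implies it.
Countermodel: at the initial state b = 3, y = 3, the precondition holds but the weakest precondition fails.
Answer: invalid


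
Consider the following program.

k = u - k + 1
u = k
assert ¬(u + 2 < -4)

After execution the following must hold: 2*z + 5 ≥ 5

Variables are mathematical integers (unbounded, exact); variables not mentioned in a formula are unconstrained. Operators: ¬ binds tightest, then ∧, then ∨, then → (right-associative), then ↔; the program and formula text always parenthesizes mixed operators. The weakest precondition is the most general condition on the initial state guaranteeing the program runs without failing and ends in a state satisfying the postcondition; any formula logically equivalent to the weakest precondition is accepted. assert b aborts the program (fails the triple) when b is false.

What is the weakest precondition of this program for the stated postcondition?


Working backward. After the program, the postcondition 2*z + 5 ≥ 5 must hold; in canonical form it is 2*z ≥ 0.
Before assert ¬(u + 2 < -4): (¬(u < -6)) ∧ 2*z ≥ 0
Before u := k: (¬(k < -6)) ∧ 2*z ≥ 0
Before k := u - k + 1: (¬(u < k - 7)) ∧ 2*z ≥ 0
Answer: WP = (¬(u < k - 7)) ∧ 2*z ≥ 0


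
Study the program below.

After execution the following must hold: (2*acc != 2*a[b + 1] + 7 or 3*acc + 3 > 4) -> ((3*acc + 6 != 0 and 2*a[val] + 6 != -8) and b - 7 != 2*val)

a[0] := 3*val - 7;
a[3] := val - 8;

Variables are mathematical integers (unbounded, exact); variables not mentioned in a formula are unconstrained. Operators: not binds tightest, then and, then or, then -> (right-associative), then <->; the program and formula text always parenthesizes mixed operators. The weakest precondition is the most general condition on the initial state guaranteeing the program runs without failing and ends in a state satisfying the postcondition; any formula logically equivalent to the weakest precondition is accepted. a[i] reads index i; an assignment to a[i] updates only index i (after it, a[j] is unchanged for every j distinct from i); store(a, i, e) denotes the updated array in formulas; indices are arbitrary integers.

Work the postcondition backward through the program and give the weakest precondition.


Working backward. After the program, the postcondition (2*acc != 2*a[b + 1] + 7 or 3*acc + 3 > 4) -> ((3*acc + 6 != 0 and 2*a[val] + 6 != -8) and b - 7 != 2*val) must hold; in canonical form it is (2*acc != 2*a[b + 1] + 7 or 3*acc > 1) -> (3*acc != -6 and 2*a[val] != -14 and b != 2*val + 7).
Before a[3] := val - 8: (2*acc != 2*store(a, 3, val - 8)[b + 1] + 7 or 3*acc > 1) -> (3*acc != -6 and 2*store(a, 3, val - 8)[val] != -14 and b != 2*val + 7)
Before a[0] := 3*val - 7: (2*acc != 2*store(store(a, 0, 3*val - 7), 3, val - 8)[b + 1] + 7 or 3*acc > 1) -> (3*acc != -6 and 2*store(store(a, 0, 3*val - 7), 3, val - 8)[val] != -14 and b != 2*val + 7)
Answer: WP = (2*acc != 2*store(store(a, 0, 3*val - 7), 3, val - 8)[b + 1] + 7 or 3*acc > 1) -> (3*acc != -6 and 2*store(store(a, 0, 3*val - 7), 3, val - 8)[val] != -14 and b != 2*val + 7)


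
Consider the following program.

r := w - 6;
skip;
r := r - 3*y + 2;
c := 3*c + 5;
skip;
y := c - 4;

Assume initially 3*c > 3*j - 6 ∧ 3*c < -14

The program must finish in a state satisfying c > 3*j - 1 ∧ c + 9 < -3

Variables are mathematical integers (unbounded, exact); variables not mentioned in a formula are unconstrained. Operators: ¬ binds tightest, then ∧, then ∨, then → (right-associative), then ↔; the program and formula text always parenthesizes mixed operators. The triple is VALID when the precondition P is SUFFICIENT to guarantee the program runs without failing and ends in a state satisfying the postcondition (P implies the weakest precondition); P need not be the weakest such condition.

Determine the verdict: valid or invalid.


Working backward. After the program, the postcondition c > 3*j - 1 ∧ c + 9 < -3 must hold; in canonical form it is c > 3*j - 1 ∧ c < -12.
Before y := c - 4: c > 3*j - 1 ∧ c < -12
Before skip: c > 3*j - 1 ∧ c < -12
Before c := 3*c + 5: 3*c > 3*j - 6 ∧ 3*c < -17
Before r := r - 3*y + 2: 3*c > 3*j - 6 ∧ 3*c < -17
Before skip: 3*c > 3*j - 6 ∧ 3*c < -17
Before r := w - 6: 3*c > 3*j - 6 ∧ 3*c < -17
The weakest precondition is 3*c > 3*j - 6 ∧ 3*c < -17.
Check whether 3*c > 3*j - 6 ∧ 3*c < -14 implies it.
Countermodel: at the initial state c = -5, j = -4, the precondition holds but the weakest precondition fails.
Answer: invalid


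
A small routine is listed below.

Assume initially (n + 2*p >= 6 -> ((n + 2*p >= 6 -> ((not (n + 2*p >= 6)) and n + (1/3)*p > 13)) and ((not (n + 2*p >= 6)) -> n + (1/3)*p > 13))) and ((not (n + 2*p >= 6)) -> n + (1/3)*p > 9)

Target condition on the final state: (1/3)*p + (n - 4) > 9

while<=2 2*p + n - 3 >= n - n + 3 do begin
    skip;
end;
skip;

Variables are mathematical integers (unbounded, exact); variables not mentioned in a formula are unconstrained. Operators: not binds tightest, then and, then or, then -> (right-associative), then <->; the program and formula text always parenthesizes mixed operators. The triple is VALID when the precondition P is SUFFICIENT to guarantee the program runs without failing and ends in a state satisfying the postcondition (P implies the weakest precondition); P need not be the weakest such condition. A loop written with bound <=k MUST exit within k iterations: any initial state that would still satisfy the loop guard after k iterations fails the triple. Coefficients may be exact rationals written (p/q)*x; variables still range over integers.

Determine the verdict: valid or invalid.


Working backward. After the program, the postcondition (1/3)*p + (n - 4) > 9 must hold; in canonical form it is n + (1/3)*p > 13.
Before skip: n + (1/3)*p > 13
Before the loop (bound <=2), unroll the exhaustion recursion (WP_0 = exit-now case; WP_j = one more guarded iteration, up to j = 2):
  WP_0: (not (n + 2*p >= 6)) and n + (1/3)*p > 13
  WP_1: (n + 2*p >= 6 -> ((not (n + 2*p >= 6)) and n + (1/3)*p > 13)) and ((not (n + 2*p >= 6)) -> n + (1/3)*p > 13)
  WP_2: (n + 2*p >= 6 -> ((n + 2*p >= 6 -> ((not (n + 2*p >= 6)) and n + (1/3)*p > 13)) and ((not (n + 2*p >= 6)) -> n + (1/3)*p > 13))) and ((not (n + 2*p >= 6)) -> n + (1/3)*p > 13)
So before the loop: (n + 2*p >= 6 -> ((n + 2*p >= 6 -> ((not (n + 2*p >= 6)) and n + (1/3)*p > 13)) and ((not (n + 2*p >= 6)) -> n + (1/3)*p > 13))) and ((not (n + 2*p >= 6)) -> n + (1/3)*p > 13)
The weakest precondition is (n + 2*p >= 6 -> ((n + 2*p >= 6 -> ((not (n + 2*p >= 6)) and n + (1/3)*p > 13)) and ((not (n + 2*p >= 6)) -> n + (1/3)*p > 13))) and ((not (n + 2*p >= 6)) -> n + (1/3)*p > 13).
Check whether (n + 2*p >= 6 -> ((n + 2*p >= 6 -> ((not (n + 2*p >= 6)) and n + (1/3)*p > 13)) and ((not (n + 2*p >= 6)) -> n + (1/3)*p > 13))) and ((not (n + 2*p >= 6)) -> n + (1/3)*p > 9) implies it.
Countermodel: at the initial state n = 11, p = -3, the precondition holds but the weakest precondition fails.
Answer: invalid


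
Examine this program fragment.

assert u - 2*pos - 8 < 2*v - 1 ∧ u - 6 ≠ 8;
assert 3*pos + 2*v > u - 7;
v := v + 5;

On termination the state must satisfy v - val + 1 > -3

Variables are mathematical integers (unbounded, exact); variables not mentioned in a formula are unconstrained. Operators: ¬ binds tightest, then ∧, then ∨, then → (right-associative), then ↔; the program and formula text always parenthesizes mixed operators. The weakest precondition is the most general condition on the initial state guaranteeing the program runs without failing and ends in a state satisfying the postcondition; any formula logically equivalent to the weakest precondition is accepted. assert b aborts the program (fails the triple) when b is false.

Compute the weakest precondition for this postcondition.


Working backward. After the program, the postcondition v - val + 1 > -3 must hold; in canonical form it is v > val - 4.
Before v := v + 5: v > val - 9
Before assert 3*pos + 2*v > u - 7: 3*pos + 2*v > u - 7 ∧ v > val - 9
Before assert u - 2*pos - 8 < 2*v - 1 ∧ u - 6 ≠ 8: u < 2*pos + 2*v + 7 ∧ u ≠ 14 ∧ 3*pos + 2*v > u - 7 ∧ v > val - 9
Answer: WP = u < 2*pos + 2*v + 7 ∧ u ≠ 14 ∧ 3*pos + 2*v > u - 7 ∧ v > val - 9


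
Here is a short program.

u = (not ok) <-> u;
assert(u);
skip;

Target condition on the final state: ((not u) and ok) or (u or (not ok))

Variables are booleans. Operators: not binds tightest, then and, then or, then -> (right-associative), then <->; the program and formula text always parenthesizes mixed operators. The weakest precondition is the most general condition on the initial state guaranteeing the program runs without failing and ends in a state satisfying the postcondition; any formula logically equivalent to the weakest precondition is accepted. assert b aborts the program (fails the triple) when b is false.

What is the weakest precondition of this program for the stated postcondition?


Working backward. After the program, the postcondition ((not u) and ok) or (u or (not ok)) must hold; in canonical form it is ((not u) and ok) or u or (not ok).
Before skip: ((not u) and ok) or u or (not ok)
Before assert u: u and (((not u) and ok) or u or (not ok))
Before u := (not ok) <-> u: ((not ok) <-> u) and (((not ((not ok) <-> u)) and ok) or ((not ok) <-> u) or (not ok))
Answer: WP = ((not ok) <-> u) and (((not ((not ok) <-> u)) and ok) or ((not ok) <-> u) or (not ok))


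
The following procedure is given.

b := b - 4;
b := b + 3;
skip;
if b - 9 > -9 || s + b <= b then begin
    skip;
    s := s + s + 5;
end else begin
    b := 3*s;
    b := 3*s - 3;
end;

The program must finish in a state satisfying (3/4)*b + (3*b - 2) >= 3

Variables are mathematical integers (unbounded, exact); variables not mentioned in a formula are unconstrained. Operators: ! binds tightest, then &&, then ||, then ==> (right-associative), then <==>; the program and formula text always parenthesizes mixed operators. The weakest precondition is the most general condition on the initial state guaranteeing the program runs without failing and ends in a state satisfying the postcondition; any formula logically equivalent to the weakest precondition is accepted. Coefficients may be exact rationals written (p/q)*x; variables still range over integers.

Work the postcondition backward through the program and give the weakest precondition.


Working backward. After the program, the postcondition (3/4)*b + (3*b - 2) >= 3 must hold; in canonical form it is (15/4)*b >= 5.
Then branch requires (15/4)*b >= 5; else branch requires (45/4)*s >= 65/4.
Before the if: ((b > 0 || s <= 0) ==> (15/4)*b >= 5) && ((!(b > 0 || s <= 0)) ==> (45/4)*s >= 65/4)
Before skip: ((b > 0 || s <= 0) ==> (15/4)*b >= 5) && ((!(b > 0 || s <= 0)) ==> (45/4)*s >= 65/4)
Before b := b + 3: ((b > -3 || s <= 0) ==> (15/4)*b >= -25/4) && ((!(b > -3 || s <= 0)) ==> (45/4)*s >= 65/4)
Before b := b - 4: ((b > 1 || s <= 0) ==> (15/4)*b >= 35/4) && ((!(b > 1 || s <= 0)) ==> (45/4)*s >= 65/4)
Answer: WP = ((b > 1 || s <= 0) ==> (15/4)*b >= 35/4) && ((!(b > 1 || s <= 0)) ==> (45/4)*s >= 65/4)


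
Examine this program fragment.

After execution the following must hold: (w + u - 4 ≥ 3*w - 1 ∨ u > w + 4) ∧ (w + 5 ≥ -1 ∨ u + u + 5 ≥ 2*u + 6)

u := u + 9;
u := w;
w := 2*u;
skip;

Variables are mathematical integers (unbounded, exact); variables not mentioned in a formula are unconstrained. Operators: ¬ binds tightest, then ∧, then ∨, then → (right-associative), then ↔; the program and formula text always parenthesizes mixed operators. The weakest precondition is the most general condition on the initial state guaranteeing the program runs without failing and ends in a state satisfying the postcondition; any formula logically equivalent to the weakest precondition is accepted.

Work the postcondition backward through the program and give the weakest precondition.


Working backward. After the program, the postcondition (w + u - 4 ≥ 3*w - 1 ∨ u > w + 4) ∧ (w + 5 ≥ -1 ∨ u + u + 5 ≥ 2*u + 6) must hold; in canonical form it is (u ≥ 2*w + 3 ∨ u > w + 4) ∧ w ≥ -6.
Before skip: (u ≥ 2*w + 3 ∨ u > w + 4) ∧ w ≥ -6
Before w := 2*u: (3*u ≤ -3 ∨ u < -4) ∧ 2*u ≥ -6
Before u := w: (3*w ≤ -3 ∨ w < -4) ∧ 2*w ≥ -6
Before u := u + 9: (3*w ≤ -3 ∨ w < -4) ∧ 2*w ≥ -6
Answer: WP = (3*w ≤ -3 ∨ w < -4) ∧ 2*w ≥ -6


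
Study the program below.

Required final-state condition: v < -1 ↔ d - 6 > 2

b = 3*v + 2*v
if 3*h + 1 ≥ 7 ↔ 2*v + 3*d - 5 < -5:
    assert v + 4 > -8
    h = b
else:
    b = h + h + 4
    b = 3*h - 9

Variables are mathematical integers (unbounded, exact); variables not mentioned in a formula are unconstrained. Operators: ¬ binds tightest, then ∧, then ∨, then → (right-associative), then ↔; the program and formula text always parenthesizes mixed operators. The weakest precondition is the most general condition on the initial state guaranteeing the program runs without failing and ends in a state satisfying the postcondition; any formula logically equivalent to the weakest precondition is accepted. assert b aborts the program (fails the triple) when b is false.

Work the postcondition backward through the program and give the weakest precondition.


Working backward. After the program, the postcondition v < -1 ↔ d - 6 > 2 must hold; in canonical form it is v < -1 ↔ d > 8.
Then branch requires v > -12 ∧ (v < -1 ↔ d > 8); else branch requires v < -1 ↔ d > 8.
Before the if: ((3*h ≥ 6 ↔ 3*d + 2*v < 0) → (v > -12 ∧ (v < -1 ↔ d > 8))) ∧ ((¬(3*h ≥ 6 ↔ 3*d + 2*v < 0)) → (v < -1 ↔ d > 8))
Before b := 3*v + 2*v: ((3*h ≥ 6 ↔ 3*d + 2*v < 0) → (v > -12 ∧ (v < -1 ↔ d > 8))) ∧ ((¬(3*h ≥ 6 ↔ 3*d + 2*v < 0)) → (v < -1 ↔ d > 8))
Answer: WP = ((3*h ≥ 6 ↔ 3*d + 2*v < 0) → (v > -12 ∧ (v < -1 ↔ d > 8))) ∧ ((¬(3*h ≥ 6 ↔ 3*d + 2*v < 0)) → (v < -1 ↔ d > 8))


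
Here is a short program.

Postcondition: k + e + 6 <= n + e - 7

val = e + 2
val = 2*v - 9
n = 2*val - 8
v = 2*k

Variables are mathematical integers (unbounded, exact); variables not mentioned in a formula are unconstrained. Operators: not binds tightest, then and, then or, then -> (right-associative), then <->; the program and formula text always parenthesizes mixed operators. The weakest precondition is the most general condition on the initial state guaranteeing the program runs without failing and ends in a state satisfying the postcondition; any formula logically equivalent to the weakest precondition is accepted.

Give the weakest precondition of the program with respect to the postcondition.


Working backward. After the program, the postcondition k + e + 6 <= n + e - 7 must hold; in canonical form it is k <= n - 13.
Before v := 2*k: k <= n - 13
Before n := 2*val - 8: k <= 2*val - 21
Before val := 2*v - 9: k <= 4*v - 39
Before val := e + 2: k <= 4*v - 39
Answer: WP = k <= 4*v - 39


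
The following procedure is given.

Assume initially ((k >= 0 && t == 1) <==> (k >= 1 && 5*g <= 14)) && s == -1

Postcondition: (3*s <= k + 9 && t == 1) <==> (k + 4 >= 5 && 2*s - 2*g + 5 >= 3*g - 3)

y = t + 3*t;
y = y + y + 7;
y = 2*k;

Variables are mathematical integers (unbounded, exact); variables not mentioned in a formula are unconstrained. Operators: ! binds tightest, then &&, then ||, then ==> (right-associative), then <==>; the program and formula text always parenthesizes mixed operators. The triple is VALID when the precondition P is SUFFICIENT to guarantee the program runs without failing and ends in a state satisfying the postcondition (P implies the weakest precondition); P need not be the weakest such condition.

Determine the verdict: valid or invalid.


Working backward. After the program, the postcondition (3*s <= k + 9 && t == 1) <==> (k + 4 >= 5 && 2*s - 2*g + 5 >= 3*g - 3) must hold; in canonical form it is (3*s <= k + 9 && t == 1) <==> (k >= 1 && 2*s >= 5*g - 8).
Before y := 2*k: (3*s <= k + 9 && t == 1) <==> (k >= 1 && 2*s >= 5*g - 8)
Before y := y + y + 7: (3*s <= k + 9 && t == 1) <==> (k >= 1 && 2*s >= 5*g - 8)
Before y := t + 3*t: (3*s <= k + 9 && t == 1) <==> (k >= 1 && 2*s >= 5*g - 8)
The weakest precondition is (3*s <= k + 9 && t == 1) <==> (k >= 1 && 2*s >= 5*g - 8).
Check whether ((k >= 0 && t == 1) <==> (k >= 1 && 5*g <= 14)) && s == -1 implies it.
Countermodel: at the initial state g = 2, k = 1, s = -1, t = 1, the precondition holds but the weakest precondition fails.
Answer: invalid


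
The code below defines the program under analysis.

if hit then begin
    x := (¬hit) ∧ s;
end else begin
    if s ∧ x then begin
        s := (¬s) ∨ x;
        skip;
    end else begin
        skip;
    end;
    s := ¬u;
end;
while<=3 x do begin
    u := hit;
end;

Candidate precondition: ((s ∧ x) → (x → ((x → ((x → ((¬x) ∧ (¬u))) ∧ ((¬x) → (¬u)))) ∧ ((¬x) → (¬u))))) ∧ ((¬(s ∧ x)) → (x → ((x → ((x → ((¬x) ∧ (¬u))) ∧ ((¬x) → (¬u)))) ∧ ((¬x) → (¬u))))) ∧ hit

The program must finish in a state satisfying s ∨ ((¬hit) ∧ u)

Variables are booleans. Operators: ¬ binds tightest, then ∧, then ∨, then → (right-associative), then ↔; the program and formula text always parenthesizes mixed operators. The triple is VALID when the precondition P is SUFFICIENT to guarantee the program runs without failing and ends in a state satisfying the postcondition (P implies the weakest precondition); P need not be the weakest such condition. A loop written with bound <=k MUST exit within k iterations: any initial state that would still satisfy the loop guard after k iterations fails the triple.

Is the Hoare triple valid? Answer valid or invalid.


Working backward. After the program, s ∨ ((¬hit) ∧ u) must hold.
Before the loop (bound <=3), unroll the exhaustion recursion (WP_0 = exit-now case; WP_j = one more guarded iteration, up to j = 3):
  WP_0: (¬x) ∧ (s ∨ ((¬hit) ∧ u))
  WP_1: (x → ((¬x) ∧ s)) ∧ ((¬x) → (s ∨ ((¬hit) ∧ u)))
  WP_2: (x → ((x → ((¬x) ∧ s)) ∧ ((¬x) → s))) ∧ ((¬x) → (s ∨ ((¬hit) ∧ u)))
  WP_3: (x → ((x → ((x → ((¬x) ∧ s)) ∧ ((¬x) → s))) ∧ ((¬x) → s))) ∧ ((¬x) → (s ∨ ((¬hit) ∧ u)))
So before the loop: (x → ((x → ((x → ((¬x) ∧ s)) ∧ ((¬x) → s))) ∧ ((¬x) → s))) ∧ ((¬x) → (s ∨ ((¬hit) ∧ u)))
Then branch requires (((¬hit) ∧ s) → ((((¬hit) ∧ s) → ((((¬hit) ∧ s) → ((¬((¬hit) ∧ s)) ∧ s)) ∧ ((¬((¬hit) ∧ s)) → s))) ∧ ((¬((¬hit) ∧ s)) → s))) ∧ ((¬((¬hit) ∧ s)) → (s ∨ ((¬hit) ∧ u))); else branch requires ((s ∧ x) → ((x → ((x → ((x → ((¬x) ∧ (¬u))) ∧ ((¬x) → (¬u)))) ∧ ((¬x) → (¬u)))) ∧ ((¬x) → ((¬u) ∨ ((¬hit) ∧ u))))) ∧ ((¬(s ∧ x)) → ((x → ((x → ((x → ((¬x) ∧ (¬u))) ∧ ((¬x) → (¬u)))) ∧ ((¬x) → (¬u)))) ∧ ((¬x) → ((¬u) ∨ ((¬hit) ∧ u))))).
Before the if: (hit → ((((¬hit) ∧ s) → ((((¬hit) ∧ s) → ((((¬hit) ∧ s) → ((¬((¬hit) ∧ s)) ∧ s)) ∧ ((¬((¬hit) ∧ s)) → s))) ∧ ((¬((¬hit) ∧ s)) → s))) ∧ ((¬((¬hit) ∧ s)) → (s ∨ ((¬hit) ∧ u))))) ∧ ((¬hit) → (((s ∧ x) → ((x → ((x → ((x → ((¬x) ∧ (¬u))) ∧ ((¬x) → (¬u)))) ∧ ((¬x) → (¬u)))) ∧ ((¬x) → ((¬u) ∨ ((¬hit) ∧ u))))) ∧ ((¬(s ∧ x)) → ((x → ((x → ((x → ((¬x) ∧ (¬u))) ∧ ((¬x) → (¬u)))) ∧ ((¬x) → (¬u)))) ∧ ((¬x) → ((¬u) ∨ ((¬hit) ∧ u)))))))
The weakest precondition is (hit → ((((¬hit) ∧ s) → ((((¬hit) ∧ s) → ((((¬hit) ∧ s) → ((¬((¬hit) ∧ s)) ∧ s)) ∧ ((¬((¬hit) ∧ s)) → s))) ∧ ((¬((¬hit) ∧ s)) → s))) ∧ ((¬((¬hit) ∧ s)) → (s ∨ ((¬hit) ∧ u))))) ∧ ((¬hit) → (((s ∧ x) → ((x → ((x → ((x → ((¬x) ∧ (¬u))) ∧ ((¬x) → (¬u)))) ∧ ((¬x) → (¬u)))) ∧ ((¬x) → ((¬u) ∨ ((¬hit) ∧ u))))) ∧ ((¬(s ∧ x)) → ((x → ((x → ((x → ((¬x) ∧ (¬u))) ∧ ((¬x) → (¬u)))) ∧ ((¬x) → (¬u)))) ∧ ((¬x) → ((¬u) ∨ ((¬hit) ∧ u))))))).
Check whether ((s ∧ x) → (x → ((x → ((x → ((¬x) ∧ (¬u))) ∧ ((¬x) → (¬u)))) ∧ ((¬x) → (¬u))))) ∧ ((¬(s ∧ x)) → (x → ((x → ((x → ((¬x) ∧ (¬u))) ∧ ((¬x) → (¬u)))) ∧ ((¬x) → (¬u))))) ∧ hit implies it.
Countermodel: at the initial state hit = true, s = false, u = false, x = false, the precondition holds but the weakest precondition fails.
Answer: invalid


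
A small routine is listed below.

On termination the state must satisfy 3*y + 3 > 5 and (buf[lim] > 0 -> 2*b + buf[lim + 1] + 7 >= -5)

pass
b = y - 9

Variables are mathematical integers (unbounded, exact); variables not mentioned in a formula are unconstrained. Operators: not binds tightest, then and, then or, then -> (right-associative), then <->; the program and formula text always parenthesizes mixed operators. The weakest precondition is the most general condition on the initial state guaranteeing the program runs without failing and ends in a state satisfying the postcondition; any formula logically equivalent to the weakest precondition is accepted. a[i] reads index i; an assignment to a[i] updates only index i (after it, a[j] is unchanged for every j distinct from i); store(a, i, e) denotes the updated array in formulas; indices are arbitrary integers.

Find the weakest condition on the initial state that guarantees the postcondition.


Working backward. After the program, the postcondition 3*y + 3 > 5 and (buf[lim] > 0 -> 2*b + buf[lim + 1] + 7 >= -5) must hold; in canonical form it is 3*y > 2 and (buf[lim] > 0 -> buf[lim + 1] + 2*b >= -12).
Before b := y - 9: 3*y > 2 and (buf[lim] > 0 -> buf[lim + 1] + 2*y >= 6)
Before skip: 3*y > 2 and (buf[lim] > 0 -> buf[lim + 1] + 2*y >= 6)
Answer: WP = 3*y > 2 and (buf[lim] > 0 -> buf[lim + 1] + 2*y >= 6)


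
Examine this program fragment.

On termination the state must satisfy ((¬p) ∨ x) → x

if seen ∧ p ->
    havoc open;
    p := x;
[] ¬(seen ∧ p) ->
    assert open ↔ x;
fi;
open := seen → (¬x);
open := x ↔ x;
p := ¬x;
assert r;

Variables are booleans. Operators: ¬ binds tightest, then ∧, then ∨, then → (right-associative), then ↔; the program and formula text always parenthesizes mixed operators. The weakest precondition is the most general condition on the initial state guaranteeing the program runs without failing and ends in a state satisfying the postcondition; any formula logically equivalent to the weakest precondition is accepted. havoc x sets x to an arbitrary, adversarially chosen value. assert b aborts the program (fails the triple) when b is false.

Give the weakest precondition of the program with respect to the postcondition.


Working backward. After the program, ((¬p) ∨ x) → x must hold.
Before assert r: r ∧ (((¬p) ∨ x) → x)
Before p := ¬x: r
Before open := x ↔ x: r
Before open := seen → (¬x): r
Then branch requires r; else branch requires (open ↔ x) ∧ r.
Before the if: ((seen ∧ p) → r) ∧ ((¬(seen ∧ p)) → ((open ↔ x) ∧ r))
Answer: WP = ((seen ∧ p) → r) ∧ ((¬(seen ∧ p)) → ((open ↔ x) ∧ r))


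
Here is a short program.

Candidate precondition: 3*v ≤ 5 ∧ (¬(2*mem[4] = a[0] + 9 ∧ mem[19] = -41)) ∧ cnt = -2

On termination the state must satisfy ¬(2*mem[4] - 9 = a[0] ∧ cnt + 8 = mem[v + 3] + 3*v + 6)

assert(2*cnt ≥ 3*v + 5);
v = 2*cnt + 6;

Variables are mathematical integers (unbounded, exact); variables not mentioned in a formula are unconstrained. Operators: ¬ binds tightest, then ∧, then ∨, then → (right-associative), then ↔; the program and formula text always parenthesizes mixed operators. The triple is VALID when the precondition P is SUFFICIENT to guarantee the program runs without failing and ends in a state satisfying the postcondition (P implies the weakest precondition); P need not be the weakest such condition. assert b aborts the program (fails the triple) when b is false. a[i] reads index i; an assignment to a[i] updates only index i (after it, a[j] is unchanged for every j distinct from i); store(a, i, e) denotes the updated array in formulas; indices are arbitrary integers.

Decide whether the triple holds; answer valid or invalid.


Working backward. After the program, the postcondition ¬(2*mem[4] - 9 = a[0] ∧ cnt + 8 = mem[v + 3] + 3*v + 6) must hold; in canonical form it is ¬(2*mem[4] = a[0] + 9 ∧ cnt = mem[v + 3] + 3*v - 2).
Before v := 2*cnt + 6: ¬(2*mem[4] = a[0] + 9 ∧ mem[2*cnt + 9] + 5*cnt = -16)
Before assert 2*cnt ≥ 3*v + 5: 2*cnt ≥ 3*v + 5 ∧ (¬(2*mem[4] = a[0] + 9 ∧ mem[2*cnt + 9] + 5*cnt = -16))
The weakest precondition is 2*cnt ≥ 3*v + 5 ∧ (¬(2*mem[4] = a[0] + 9 ∧ mem[2*cnt + 9] + 5*cnt = -16)).
Check whether 3*v ≤ 5 ∧ (¬(2*mem[4] = a[0] + 9 ∧ mem[19] = -41)) ∧ cnt = -2 implies it.
Countermodel: at the initial state a = {[0] = -4, [4] = -4, [5] = -4, [19] = -4, elsewhere -4}, cnt = -2, mem = {[0] = 2, [4] = 2, [5] = 2, [19] = 2, elsewhere 2}, v = 0, the precondition holds but the weakest precondition fails.
Answer: invalid
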